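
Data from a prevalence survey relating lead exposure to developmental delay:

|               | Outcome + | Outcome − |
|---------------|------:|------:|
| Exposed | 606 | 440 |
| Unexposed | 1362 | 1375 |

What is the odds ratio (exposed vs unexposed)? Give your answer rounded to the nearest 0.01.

Cells: a = 606, b = 440, c = 1362, d = 1375.
OR = (a·d)/(b·c) = (606 × 1375) / (440 × 1362) = 833250 / 599280 = 1.39042
The odds of developmental delay are about 1.39 times as high in the exposed group.

1.39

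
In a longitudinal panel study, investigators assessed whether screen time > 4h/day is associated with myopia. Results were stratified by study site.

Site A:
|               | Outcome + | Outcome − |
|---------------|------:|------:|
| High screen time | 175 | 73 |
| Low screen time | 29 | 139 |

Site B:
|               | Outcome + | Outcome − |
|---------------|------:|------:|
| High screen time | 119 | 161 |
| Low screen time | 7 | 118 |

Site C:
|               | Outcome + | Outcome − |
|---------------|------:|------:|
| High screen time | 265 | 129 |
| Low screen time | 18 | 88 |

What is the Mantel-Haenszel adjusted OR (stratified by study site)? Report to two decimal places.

OR_MH = Σ(aᵢdᵢ/nᵢ) / Σ(bᵢcᵢ/nᵢ), where nᵢ is the stratum total.
Stratum 1 (Site A): n = 416; a·d/n = 175·139/416 = 58.4736; b·c/n = 73·29/416 = 5.0889
Stratum 2 (Site B): n = 405; a·d/n = 119·118/405 = 34.6716; b·c/n = 161·7/405 = 2.7827
Stratum 3 (Site C): n = 500; a·d/n = 265·88/500 = 46.6400; b·c/n = 129·18/500 = 4.6440
OR_MH = (58.4736 + 34.6716 + 46.6400) / (5.0889 + 2.7827 + 4.6440) = 139.7852 / 12.5157 = 11.16882

11.17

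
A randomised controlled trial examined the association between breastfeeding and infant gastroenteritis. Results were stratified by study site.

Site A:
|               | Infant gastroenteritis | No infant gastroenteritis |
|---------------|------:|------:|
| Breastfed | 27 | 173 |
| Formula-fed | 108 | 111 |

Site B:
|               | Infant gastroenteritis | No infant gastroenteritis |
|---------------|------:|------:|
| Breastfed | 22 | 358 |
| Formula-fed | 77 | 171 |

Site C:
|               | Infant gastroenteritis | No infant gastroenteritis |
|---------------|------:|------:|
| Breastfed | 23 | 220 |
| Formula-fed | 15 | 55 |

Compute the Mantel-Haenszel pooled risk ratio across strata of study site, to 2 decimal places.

0.25

RR_MH = Σ(aᵢ·n₀ᵢ/nᵢ) / Σ(cᵢ·n₁ᵢ/nᵢ), with n₁ᵢ = aᵢ+bᵢ (exposed), n₀ᵢ = cᵢ+dᵢ (unexposed), nᵢ = n₁ᵢ+n₀ᵢ.
Stratum 1 (Site A): n₁ = 200, n₀ = 219, n = 419; a·n₀/n = 27·219/419 = 14.1122; c·n₁/n = 108·200/419 = 51.5513
Stratum 2 (Site B): n₁ = 380, n₀ = 248, n = 628; a·n₀/n = 22·248/628 = 8.6879; c·n₁/n = 77·380/628 = 46.5924
Stratum 3 (Site C): n₁ = 243, n₀ = 70, n = 313; a·n₀/n = 23·70/313 = 5.1438; c·n₁/n = 15·243/313 = 11.6454
RR_MH = (14.1122 + 8.6879 + 5.1438) / (51.5513 + 46.5924 + 11.6454) = 27.9438 / 109.7890 = 0.25452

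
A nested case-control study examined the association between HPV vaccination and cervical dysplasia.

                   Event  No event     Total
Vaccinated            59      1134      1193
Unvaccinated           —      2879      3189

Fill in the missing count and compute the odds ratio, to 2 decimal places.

The missing cell is in the unexposed row: 3189 − 2879 = 310.
So a = 59, b = 1134, c = 310, d = 2879.
OR = (a·d)/(b·c) = (59 × 2879) / (1134 × 310) = 169861 / 351540 = 0.48319

0.48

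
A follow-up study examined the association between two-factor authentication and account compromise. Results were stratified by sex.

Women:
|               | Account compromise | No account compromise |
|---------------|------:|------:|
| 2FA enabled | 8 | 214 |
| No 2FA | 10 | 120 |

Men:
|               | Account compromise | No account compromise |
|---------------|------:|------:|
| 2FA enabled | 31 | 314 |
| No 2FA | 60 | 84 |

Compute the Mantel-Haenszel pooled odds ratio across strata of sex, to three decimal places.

0.181

OR_MH = Σ(aᵢdᵢ/nᵢ) / Σ(bᵢcᵢ/nᵢ), where nᵢ is the stratum total.
Stratum 1 (Women): n = 352; a·d/n = 8·120/352 = 2.7273; b·c/n = 214·10/352 = 6.0795
Stratum 2 (Men): n = 489; a·d/n = 31·84/489 = 5.3252; b·c/n = 314·60/489 = 38.5276
OR_MH = (2.7273 + 5.3252) / (6.0795 + 38.5276) = 8.0524 / 44.6072 = 0.18052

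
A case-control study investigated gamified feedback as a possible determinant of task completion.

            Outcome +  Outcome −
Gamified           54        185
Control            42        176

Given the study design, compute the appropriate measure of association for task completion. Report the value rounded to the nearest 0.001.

1.223

Cells: a = 54, b = 185, c = 42, d = 176.
This is a case-control study: participants were sampled on outcome status, so risks in the source population cannot be estimated directly — relative risk is not valid here. The odds ratio is the appropriate measure.
OR = (a·d)/(b·c) = (54 × 176) / (185 × 42) = 9504 / 7770 = 1.22317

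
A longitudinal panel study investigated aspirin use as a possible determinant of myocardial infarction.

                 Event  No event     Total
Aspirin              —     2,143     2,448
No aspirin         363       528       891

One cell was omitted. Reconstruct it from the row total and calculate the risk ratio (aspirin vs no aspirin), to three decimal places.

The missing cell is in the exposed row: 2448 − 2143 = 305.
So a = 305, b = 2143, c = 363, d = 528.
RR = [a/(a+b)] / [c/(c+d)] = (305/2448) / (363/891) = 0.12459/0.40741 = 0.30582

0.306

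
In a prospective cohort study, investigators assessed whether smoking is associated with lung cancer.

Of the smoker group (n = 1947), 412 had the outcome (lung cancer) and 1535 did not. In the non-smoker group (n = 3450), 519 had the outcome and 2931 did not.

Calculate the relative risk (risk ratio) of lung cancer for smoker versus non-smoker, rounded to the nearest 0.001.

From the description: a = 412, b = 1535, c = 519, d = 2931.
Risk in exposed = 412/1947 = 0.21161; risk in unexposed = 519/3450 = 0.15043.
RR = 0.21161 / 0.15043 = 1.40664
The risk among the exposed is 1.41 times that among the unexposed.

1.407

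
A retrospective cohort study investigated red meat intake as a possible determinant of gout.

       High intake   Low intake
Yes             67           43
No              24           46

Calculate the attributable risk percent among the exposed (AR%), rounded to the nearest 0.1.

Reading the table with exposure as columns: a = 67 (High intake, case), b = 24 (High intake, non-case), c = 43 (Low intake, case), d = 46.
Risk in exposed = 67/91 = 0.73626; risk in unexposed = 43/89 = 0.48315.
RR = 0.73626/0.48315 = 1.52389
AR% = (RR − 1)/RR × 100 = (1.52389 − 1)/1.52389 × 100 = 34.3787%

34.4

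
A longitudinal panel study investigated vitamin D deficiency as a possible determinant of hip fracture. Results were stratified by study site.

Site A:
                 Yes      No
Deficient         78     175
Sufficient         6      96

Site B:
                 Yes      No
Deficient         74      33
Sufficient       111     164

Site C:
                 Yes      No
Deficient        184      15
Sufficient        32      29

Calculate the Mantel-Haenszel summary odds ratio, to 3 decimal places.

5.099

OR_MH = Σ(aᵢdᵢ/nᵢ) / Σ(bᵢcᵢ/nᵢ), where nᵢ is the stratum total.
Stratum 1 (Site A): n = 355; a·d/n = 78·96/355 = 21.0930; b·c/n = 175·6/355 = 2.9577
Stratum 2 (Site B): n = 382; a·d/n = 74·164/382 = 31.7696; b·c/n = 33·111/382 = 9.5890
Stratum 3 (Site C): n = 260; a·d/n = 184·29/260 = 20.5231; b·c/n = 15·32/260 = 1.8462
OR_MH = (21.0930 + 31.7696 + 20.5231) / (2.9577 + 9.5890 + 1.8462) = 73.3857 / 14.3929 = 5.09874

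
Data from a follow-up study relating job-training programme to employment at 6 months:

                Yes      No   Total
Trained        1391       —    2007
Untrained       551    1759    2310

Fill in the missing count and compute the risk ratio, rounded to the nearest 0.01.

The missing cell is in the exposed row: 2007 − 1391 = 616.
So a = 1391, b = 616, c = 551, d = 1759.
RR = [a/(a+b)] / [c/(c+d)] = (1391/2007) / (551/2310) = 0.69307/0.23853 = 2.90563

2.91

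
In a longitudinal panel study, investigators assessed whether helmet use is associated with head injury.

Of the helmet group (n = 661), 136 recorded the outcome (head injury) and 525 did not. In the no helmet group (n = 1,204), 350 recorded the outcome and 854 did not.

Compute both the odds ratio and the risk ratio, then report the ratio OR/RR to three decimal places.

0.893

From the description: a = 136, b = 525, c = 350, d = 854.
OR = (136·854)/(525·350) = 116144/183750 = 0.63208
Risk in exposed = 136/661 = 0.20575; risk in unexposed = 350/1204 = 0.29070; RR = 0.70778
OR/RR = 0.63208 / 0.70778 = 0.89305
The outcome is not rare, so the OR lies further from 1 than the RR.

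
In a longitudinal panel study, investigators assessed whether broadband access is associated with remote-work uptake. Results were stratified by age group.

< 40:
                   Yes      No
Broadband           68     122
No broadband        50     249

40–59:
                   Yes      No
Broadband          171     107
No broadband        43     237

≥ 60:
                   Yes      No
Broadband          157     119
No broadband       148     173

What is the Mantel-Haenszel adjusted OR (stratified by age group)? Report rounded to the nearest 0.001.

OR_MH = Σ(aᵢdᵢ/nᵢ) / Σ(bᵢcᵢ/nᵢ), where nᵢ is the stratum total.
Stratum 1 (< 40): n = 489; a·d/n = 68·249/489 = 34.6258; b·c/n = 122·50/489 = 12.4744
Stratum 2 (40–59): n = 558; a·d/n = 171·237/558 = 72.6290; b·c/n = 107·43/558 = 8.2455
Stratum 3 (≥ 60): n = 597; a·d/n = 157·173/597 = 45.4958; b·c/n = 119·148/597 = 29.5008
OR_MH = (34.6258 + 72.6290 + 45.4958) / (12.4744 + 8.2455 + 29.5008) = 152.7506 / 50.2208 = 3.04158

3.042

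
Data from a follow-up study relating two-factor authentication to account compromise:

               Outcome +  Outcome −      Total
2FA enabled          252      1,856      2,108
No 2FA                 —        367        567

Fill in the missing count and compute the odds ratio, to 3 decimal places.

0.249

The missing cell is in the unexposed row: 567 − 367 = 200.
So a = 252, b = 1856, c = 200, d = 367.
OR = (a·d)/(b·c) = (252 × 367) / (1856 × 200) = 92484 / 371200 = 0.24915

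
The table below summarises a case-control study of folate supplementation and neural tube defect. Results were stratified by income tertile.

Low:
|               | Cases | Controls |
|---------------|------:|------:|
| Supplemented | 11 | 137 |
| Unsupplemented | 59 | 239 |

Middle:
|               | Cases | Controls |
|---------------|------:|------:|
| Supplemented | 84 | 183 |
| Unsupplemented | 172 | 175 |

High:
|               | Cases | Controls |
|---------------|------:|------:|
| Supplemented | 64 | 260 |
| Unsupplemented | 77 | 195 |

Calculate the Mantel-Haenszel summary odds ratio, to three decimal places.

0.493

OR_MH = Σ(aᵢdᵢ/nᵢ) / Σ(bᵢcᵢ/nᵢ), where nᵢ is the stratum total.
Stratum 1 (Low): n = 446; a·d/n = 11·239/446 = 5.8946; b·c/n = 137·59/446 = 18.1233
Stratum 2 (Middle): n = 614; a·d/n = 84·175/614 = 23.9414; b·c/n = 183·172/614 = 51.2638
Stratum 3 (High): n = 596; a·d/n = 64·195/596 = 20.9396; b·c/n = 260·77/596 = 33.5906
OR_MH = (5.8946 + 23.9414 + 20.9396) / (18.1233 + 51.2638 + 33.5906) = 50.7756 / 102.9778 = 0.49307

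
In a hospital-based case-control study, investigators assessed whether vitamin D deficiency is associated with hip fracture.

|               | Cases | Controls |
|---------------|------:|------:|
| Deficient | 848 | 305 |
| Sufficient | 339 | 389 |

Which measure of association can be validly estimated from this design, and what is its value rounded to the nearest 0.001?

3.190

Cells: a = 848, b = 305, c = 339, d = 389.
This is a hospital-based case-control study: participants were sampled on outcome status, so risks in the source population cannot be estimated directly — relative risk is not valid here. The odds ratio is the appropriate measure.
OR = (a·d)/(b·c) = (848 × 389) / (305 × 339) = 329872 / 103395 = 3.19041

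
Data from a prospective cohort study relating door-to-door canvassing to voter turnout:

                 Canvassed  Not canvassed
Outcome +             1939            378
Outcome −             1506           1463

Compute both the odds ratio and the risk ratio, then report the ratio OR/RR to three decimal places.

Reading the table with exposure as columns: a = 1939 (Canvassed, case), b = 1506 (Canvassed, non-case), c = 378 (Not canvassed, case), d = 1463.
OR = (1939·1463)/(1506·378) = 2836757/569268 = 4.98317
Risk in exposed = 1939/3445 = 0.56284; risk in unexposed = 378/1841 = 0.20532; RR = 2.74126
OR/RR = 4.98317 / 2.74126 = 1.81784
The outcome is not rare, so the OR lies further from 1 than the RR.

1.818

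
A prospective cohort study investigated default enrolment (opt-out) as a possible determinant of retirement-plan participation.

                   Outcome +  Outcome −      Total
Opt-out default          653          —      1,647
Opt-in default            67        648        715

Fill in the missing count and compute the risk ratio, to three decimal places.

4.231

The missing cell is in the exposed row: 1647 − 653 = 994.
So a = 653, b = 994, c = 67, d = 648.
RR = [a/(a+b)] / [c/(c+d)] = (653/1647) / (67/715) = 0.39648/0.09371 = 4.23108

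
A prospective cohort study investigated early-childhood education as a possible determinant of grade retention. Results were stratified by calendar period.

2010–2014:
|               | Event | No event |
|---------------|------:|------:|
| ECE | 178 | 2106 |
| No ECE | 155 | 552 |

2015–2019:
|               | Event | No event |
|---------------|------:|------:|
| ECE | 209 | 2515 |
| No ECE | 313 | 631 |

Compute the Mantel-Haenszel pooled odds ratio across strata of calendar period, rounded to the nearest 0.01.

0.21

OR_MH = Σ(aᵢdᵢ/nᵢ) / Σ(bᵢcᵢ/nᵢ), where nᵢ is the stratum total.
Stratum 1 (2010–2014): n = 2991; a·d/n = 178·552/2991 = 32.8506; b·c/n = 2106·155/2991 = 109.1374
Stratum 2 (2015–2019): n = 3668; a·d/n = 209·631/3668 = 35.9539; b·c/n = 2515·313/3668 = 214.6115
OR_MH = (32.8506 + 35.9539) / (109.1374 + 214.6115) = 68.8045 / 323.7489 = 0.21252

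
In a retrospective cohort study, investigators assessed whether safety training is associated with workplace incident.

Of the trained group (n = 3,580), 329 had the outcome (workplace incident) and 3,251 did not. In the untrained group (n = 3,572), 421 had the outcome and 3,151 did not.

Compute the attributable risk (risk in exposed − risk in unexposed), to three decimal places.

-0.026

From the description: a = 329, b = 3251, c = 421, d = 3151.
Risk in exposed = 329/3580 = 0.091899; risk in unexposed = 421/3572 = 0.117861.
Risk difference = 0.091899 − 0.117861 = -0.025962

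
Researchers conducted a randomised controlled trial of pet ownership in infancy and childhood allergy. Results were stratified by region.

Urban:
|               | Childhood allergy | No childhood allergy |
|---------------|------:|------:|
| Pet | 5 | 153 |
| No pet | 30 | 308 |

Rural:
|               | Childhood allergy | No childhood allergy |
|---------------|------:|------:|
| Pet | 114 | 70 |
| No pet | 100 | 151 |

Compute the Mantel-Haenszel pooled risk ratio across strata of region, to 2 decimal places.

1.33

RR_MH = Σ(aᵢ·n₀ᵢ/nᵢ) / Σ(cᵢ·n₁ᵢ/nᵢ), with n₁ᵢ = aᵢ+bᵢ (exposed), n₀ᵢ = cᵢ+dᵢ (unexposed), nᵢ = n₁ᵢ+n₀ᵢ.
Stratum 1 (Urban): n₁ = 158, n₀ = 338, n = 496; a·n₀/n = 5·338/496 = 3.4073; c·n₁/n = 30·158/496 = 9.5565
Stratum 2 (Rural): n₁ = 184, n₀ = 251, n = 435; a·n₀/n = 114·251/435 = 65.7793; c·n₁/n = 100·184/435 = 42.2989
RR_MH = (3.4073 + 65.7793) / (9.5565 + 42.2989) = 69.1866 / 51.8553 = 1.33422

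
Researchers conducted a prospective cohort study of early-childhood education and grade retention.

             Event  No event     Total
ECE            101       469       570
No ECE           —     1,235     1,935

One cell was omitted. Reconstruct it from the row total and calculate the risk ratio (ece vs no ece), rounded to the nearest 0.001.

The missing cell is in the unexposed row: 1935 − 1235 = 700.
So a = 101, b = 469, c = 700, d = 1235.
RR = [a/(a+b)] / [c/(c+d)] = (101/570) / (700/1935) = 0.17719/0.36176 = 0.48981

0.490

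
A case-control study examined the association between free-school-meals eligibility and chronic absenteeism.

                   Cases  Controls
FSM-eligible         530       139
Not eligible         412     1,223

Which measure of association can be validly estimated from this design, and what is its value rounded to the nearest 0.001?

11.319

Cells: a = 530, b = 139, c = 412, d = 1223.
This is a case-control study: participants were sampled on outcome status, so risks in the source population cannot be estimated directly — relative risk is not valid here. The odds ratio is the appropriate measure.
OR = (a·d)/(b·c) = (530 × 1223) / (139 × 412) = 648190 / 57268 = 11.31854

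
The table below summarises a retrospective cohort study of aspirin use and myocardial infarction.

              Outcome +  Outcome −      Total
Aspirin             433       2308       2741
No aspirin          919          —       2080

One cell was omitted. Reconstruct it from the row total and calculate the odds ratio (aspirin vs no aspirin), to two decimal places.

The missing cell is in the unexposed row: 2080 − 919 = 1161.
So a = 433, b = 2308, c = 919, d = 1161.
OR = (a·d)/(b·c) = (433 × 1161) / (2308 × 919) = 502713 / 2121052 = 0.23701

0.24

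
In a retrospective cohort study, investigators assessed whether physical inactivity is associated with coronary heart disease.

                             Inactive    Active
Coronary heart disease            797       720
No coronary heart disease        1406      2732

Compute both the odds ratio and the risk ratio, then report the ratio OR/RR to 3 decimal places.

Reading the table with exposure as columns: a = 797 (Inactive, case), b = 1406 (Inactive, non-case), c = 720 (Active, case), d = 2732.
OR = (797·2732)/(1406·720) = 2177404/1012320 = 2.15090
Risk in exposed = 797/2203 = 0.36178; risk in unexposed = 720/3452 = 0.20857; RR = 1.73453
OR/RR = 2.15090 / 1.73453 = 1.24005
The outcome is not rare, so the OR lies further from 1 than the RR.

1.240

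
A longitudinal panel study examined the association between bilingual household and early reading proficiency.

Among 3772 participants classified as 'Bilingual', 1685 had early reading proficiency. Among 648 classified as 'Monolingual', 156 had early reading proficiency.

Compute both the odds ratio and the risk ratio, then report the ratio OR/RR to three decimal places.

From the description: a = 1685, b = 2087, c = 156, d = 492.
OR = (1685·492)/(2087·156) = 829020/325572 = 2.54635
Risk in exposed = 1685/3772 = 0.44671; risk in unexposed = 156/648 = 0.24074; RR = 1.85558
OR/RR = 2.54635 / 1.85558 = 1.37227
The outcome is not rare, so the OR lies further from 1 than the RR.

1.372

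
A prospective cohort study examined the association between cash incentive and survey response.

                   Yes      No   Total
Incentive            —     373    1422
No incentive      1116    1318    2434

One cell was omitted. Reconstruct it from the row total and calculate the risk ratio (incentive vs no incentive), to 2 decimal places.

1.61

The missing cell is in the exposed row: 1422 − 373 = 1049.
So a = 1049, b = 373, c = 1116, d = 1318.
RR = [a/(a+b)] / [c/(c+d)] = (1049/1422) / (1116/2434) = 0.73769/0.45850 = 1.60891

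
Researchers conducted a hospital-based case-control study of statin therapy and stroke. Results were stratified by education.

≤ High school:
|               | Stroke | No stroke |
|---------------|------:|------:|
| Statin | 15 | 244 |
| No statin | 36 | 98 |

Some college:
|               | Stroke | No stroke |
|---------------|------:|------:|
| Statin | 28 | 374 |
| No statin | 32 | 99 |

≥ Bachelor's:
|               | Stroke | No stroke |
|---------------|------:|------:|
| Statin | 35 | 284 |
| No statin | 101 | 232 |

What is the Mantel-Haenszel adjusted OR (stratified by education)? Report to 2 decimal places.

0.24

OR_MH = Σ(aᵢdᵢ/nᵢ) / Σ(bᵢcᵢ/nᵢ), where nᵢ is the stratum total.
Stratum 1 (≤ High school): n = 393; a·d/n = 15·98/393 = 3.7405; b·c/n = 244·36/393 = 22.3511
Stratum 2 (Some college): n = 533; a·d/n = 28·99/533 = 5.2008; b·c/n = 374·32/533 = 22.4540
Stratum 3 (≥ Bachelor's): n = 652; a·d/n = 35·232/652 = 12.4540; b·c/n = 284·101/652 = 43.9939
OR_MH = (3.7405 + 5.2008 + 12.4540) / (22.3511 + 22.4540 + 43.9939) = 21.3952 / 88.7990 = 0.24094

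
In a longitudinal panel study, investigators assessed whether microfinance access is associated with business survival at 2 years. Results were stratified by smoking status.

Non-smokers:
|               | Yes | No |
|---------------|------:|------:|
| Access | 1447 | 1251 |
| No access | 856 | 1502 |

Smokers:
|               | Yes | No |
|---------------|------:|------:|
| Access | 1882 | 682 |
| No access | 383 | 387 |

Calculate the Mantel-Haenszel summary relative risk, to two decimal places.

RR_MH = Σ(aᵢ·n₀ᵢ/nᵢ) / Σ(cᵢ·n₁ᵢ/nᵢ), with n₁ᵢ = aᵢ+bᵢ (exposed), n₀ᵢ = cᵢ+dᵢ (unexposed), nᵢ = n₁ᵢ+n₀ᵢ.
Stratum 1 (Non-smokers): n₁ = 2698, n₀ = 2358, n = 5056; a·n₀/n = 1447·2358/5056 = 674.8469; c·n₁/n = 856·2698/5056 = 456.7816
Stratum 2 (Smokers): n₁ = 2564, n₀ = 770, n = 3334; a·n₀/n = 1882·770/3334 = 434.6551; c·n₁/n = 383·2564/3334 = 294.5447
RR_MH = (674.8469 + 434.6551) / (456.7816 + 294.5447) = 1109.5020 / 751.3263 = 1.47672

1.48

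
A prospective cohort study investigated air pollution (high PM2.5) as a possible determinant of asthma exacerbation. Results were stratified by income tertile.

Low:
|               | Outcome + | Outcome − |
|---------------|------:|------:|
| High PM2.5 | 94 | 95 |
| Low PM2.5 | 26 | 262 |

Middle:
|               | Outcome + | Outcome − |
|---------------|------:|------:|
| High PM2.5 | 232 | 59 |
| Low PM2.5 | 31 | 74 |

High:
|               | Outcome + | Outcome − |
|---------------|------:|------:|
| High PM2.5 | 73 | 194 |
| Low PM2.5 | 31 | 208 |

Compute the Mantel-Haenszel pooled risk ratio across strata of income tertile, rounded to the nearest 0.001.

3.090

RR_MH = Σ(aᵢ·n₀ᵢ/nᵢ) / Σ(cᵢ·n₁ᵢ/nᵢ), with n₁ᵢ = aᵢ+bᵢ (exposed), n₀ᵢ = cᵢ+dᵢ (unexposed), nᵢ = n₁ᵢ+n₀ᵢ.
Stratum 1 (Low): n₁ = 189, n₀ = 288, n = 477; a·n₀/n = 94·288/477 = 56.7547; c·n₁/n = 26·189/477 = 10.3019
Stratum 2 (Middle): n₁ = 291, n₀ = 105, n = 396; a·n₀/n = 232·105/396 = 61.5152; c·n₁/n = 31·291/396 = 22.7803
Stratum 3 (High): n₁ = 267, n₀ = 239, n = 506; a·n₀/n = 73·239/506 = 34.4802; c·n₁/n = 31·267/506 = 16.3577
RR_MH = (56.7547 + 61.5152 + 34.4802) / (10.3019 + 22.7803 + 16.3577) = 152.7501 / 49.4399 = 3.08961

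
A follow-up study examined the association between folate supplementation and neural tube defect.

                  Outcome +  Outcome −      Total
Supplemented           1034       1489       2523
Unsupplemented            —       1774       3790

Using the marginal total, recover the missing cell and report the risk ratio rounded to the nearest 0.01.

The missing cell is in the unexposed row: 3790 − 1774 = 2016.
So a = 1034, b = 1489, c = 2016, d = 1774.
RR = [a/(a+b)] / [c/(c+d)] = (1034/2523) / (2016/3790) = 0.40983/0.53193 = 0.77046

0.77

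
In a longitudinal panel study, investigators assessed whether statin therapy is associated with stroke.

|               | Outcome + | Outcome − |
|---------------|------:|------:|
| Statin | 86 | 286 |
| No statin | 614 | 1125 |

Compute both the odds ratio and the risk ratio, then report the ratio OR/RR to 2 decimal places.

Cells: a = 86, b = 286, c = 614, d = 1125.
OR = (86·1125)/(286·614) = 96750/175604 = 0.55096
Risk in exposed = 86/372 = 0.23118; risk in unexposed = 614/1739 = 0.35308; RR = 0.65477
OR/RR = 0.55096 / 0.65477 = 0.84145
The outcome is not rare, so the OR lies further from 1 than the RR.

0.84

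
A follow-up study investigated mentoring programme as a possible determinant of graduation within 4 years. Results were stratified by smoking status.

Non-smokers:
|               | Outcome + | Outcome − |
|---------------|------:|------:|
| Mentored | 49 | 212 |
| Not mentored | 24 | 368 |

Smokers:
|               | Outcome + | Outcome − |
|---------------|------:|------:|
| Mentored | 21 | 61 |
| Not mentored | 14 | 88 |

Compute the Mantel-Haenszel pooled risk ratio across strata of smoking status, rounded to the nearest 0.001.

2.593

RR_MH = Σ(aᵢ·n₀ᵢ/nᵢ) / Σ(cᵢ·n₁ᵢ/nᵢ), with n₁ᵢ = aᵢ+bᵢ (exposed), n₀ᵢ = cᵢ+dᵢ (unexposed), nᵢ = n₁ᵢ+n₀ᵢ.
Stratum 1 (Non-smokers): n₁ = 261, n₀ = 392, n = 653; a·n₀/n = 49·392/653 = 29.4150; c·n₁/n = 24·261/653 = 9.5926
Stratum 2 (Smokers): n₁ = 82, n₀ = 102, n = 184; a·n₀/n = 21·102/184 = 11.6413; c·n₁/n = 14·82/184 = 6.2391
RR_MH = (29.4150 + 11.6413) / (9.5926 + 6.2391) = 41.0563 / 15.8318 = 2.59328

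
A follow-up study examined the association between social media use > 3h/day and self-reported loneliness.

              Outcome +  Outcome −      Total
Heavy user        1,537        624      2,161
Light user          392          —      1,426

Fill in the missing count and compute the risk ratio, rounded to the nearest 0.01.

The missing cell is in the unexposed row: 1426 − 392 = 1034.
So a = 1537, b = 624, c = 392, d = 1034.
RR = [a/(a+b)] / [c/(c+d)] = (1537/2161) / (392/1426) = 0.71124/0.27489 = 2.58733

2.59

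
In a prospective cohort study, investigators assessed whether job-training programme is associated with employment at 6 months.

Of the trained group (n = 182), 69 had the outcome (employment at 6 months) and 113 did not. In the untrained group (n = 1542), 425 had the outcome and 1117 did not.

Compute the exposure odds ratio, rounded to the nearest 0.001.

From the description: a = 69, b = 113, c = 425, d = 1117.
OR = (a·d)/(b·c) = (69 × 1117) / (113 × 425) = 77073 / 48025 = 1.60485
The odds of employment at 6 months are about 1.60 times as high in the trained group.

1.605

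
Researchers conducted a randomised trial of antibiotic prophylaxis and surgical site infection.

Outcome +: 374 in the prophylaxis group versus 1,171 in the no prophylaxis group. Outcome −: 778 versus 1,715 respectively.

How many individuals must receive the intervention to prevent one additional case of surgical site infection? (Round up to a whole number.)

13

Risk in treated group = 374/1152 = 0.32465; risk in control = 1171/2886 = 0.40575.
Absolute risk reduction = 0.40575 − 0.32465 = 0.08110
NNT = 1 / ARR = 1 / 0.08110 = 12.331 → round up → 13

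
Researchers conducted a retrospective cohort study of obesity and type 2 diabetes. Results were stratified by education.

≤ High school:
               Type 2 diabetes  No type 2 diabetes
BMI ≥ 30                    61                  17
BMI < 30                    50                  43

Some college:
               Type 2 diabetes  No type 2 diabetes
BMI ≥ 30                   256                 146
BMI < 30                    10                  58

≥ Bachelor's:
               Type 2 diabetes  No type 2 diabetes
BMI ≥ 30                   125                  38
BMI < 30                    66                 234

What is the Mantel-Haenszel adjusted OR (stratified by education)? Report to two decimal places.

OR_MH = Σ(aᵢdᵢ/nᵢ) / Σ(bᵢcᵢ/nᵢ), where nᵢ is the stratum total.
Stratum 1 (≤ High school): n = 171; a·d/n = 61·43/171 = 15.3392; b·c/n = 17·50/171 = 4.9708
Stratum 2 (Some college): n = 470; a·d/n = 256·58/470 = 31.5915; b·c/n = 146·10/470 = 3.1064
Stratum 3 (≥ Bachelor's): n = 463; a·d/n = 125·234/463 = 63.1749; b·c/n = 38·66/463 = 5.4168
OR_MH = (15.3392 + 31.5915 + 63.1749) / (4.9708 + 3.1064 + 5.4168) = 110.1056 / 13.4940 = 8.15960

8.16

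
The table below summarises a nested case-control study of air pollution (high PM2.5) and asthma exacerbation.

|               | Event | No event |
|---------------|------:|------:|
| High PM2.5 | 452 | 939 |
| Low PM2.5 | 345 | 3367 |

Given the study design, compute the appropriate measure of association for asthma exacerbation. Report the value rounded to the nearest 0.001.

4.698

Cells: a = 452, b = 939, c = 345, d = 3367.
This is a nested case-control study: participants were sampled on outcome status, so risks in the source population cannot be estimated directly — relative risk is not valid here. The odds ratio is the appropriate measure.
OR = (a·d)/(b·c) = (452 × 3367) / (939 × 345) = 1521884 / 323955 = 4.69783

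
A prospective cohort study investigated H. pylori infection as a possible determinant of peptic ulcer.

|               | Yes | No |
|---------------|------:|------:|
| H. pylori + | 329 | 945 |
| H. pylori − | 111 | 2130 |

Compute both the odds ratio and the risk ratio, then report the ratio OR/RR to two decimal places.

1.28

Cells: a = 329, b = 945, c = 111, d = 2130.
OR = (329·2130)/(945·111) = 700770/104895 = 6.68068
Risk in exposed = 329/1274 = 0.25824; risk in unexposed = 111/2241 = 0.04953; RR = 5.21369
OR/RR = 6.68068 / 5.21369 = 1.28137
The outcome is not rare, so the OR lies further from 1 than the RR.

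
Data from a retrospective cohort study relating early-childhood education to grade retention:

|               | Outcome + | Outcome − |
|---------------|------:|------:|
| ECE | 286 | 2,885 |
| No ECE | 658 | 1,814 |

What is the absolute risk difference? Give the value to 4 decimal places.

Cells: a = 286, b = 2885, c = 658, d = 1814.
Risk in exposed = 286/3171 = 0.090192; risk in unexposed = 658/2472 = 0.266181.
Risk difference = 0.090192 − 0.266181 = -0.175989

-0.1760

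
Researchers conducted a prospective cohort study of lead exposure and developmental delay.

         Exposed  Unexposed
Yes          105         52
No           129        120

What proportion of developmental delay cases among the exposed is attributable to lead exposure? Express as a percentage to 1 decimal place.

32.6

Reading the table with exposure as columns: a = 105 (Exposed, case), b = 129 (Exposed, non-case), c = 52 (Unexposed, case), d = 120.
Risk in exposed = 105/234 = 0.44872; risk in unexposed = 52/172 = 0.30233.
RR = 0.44872/0.30233 = 1.48422
AR% = (RR − 1)/RR × 100 = (1.48422 − 1)/1.48422 × 100 = 32.6246%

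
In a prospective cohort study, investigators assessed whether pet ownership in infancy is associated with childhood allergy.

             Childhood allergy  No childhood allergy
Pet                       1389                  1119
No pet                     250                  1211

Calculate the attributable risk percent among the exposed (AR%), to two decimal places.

Cells: a = 1389, b = 1119, c = 250, d = 1211.
Risk in exposed = 1389/2508 = 0.55383; risk in unexposed = 250/1461 = 0.17112.
RR = 0.55383/0.17112 = 3.23657
AR% = (RR − 1)/RR × 100 = (3.23657 − 1)/3.23657 × 100 = 69.1031%

69.10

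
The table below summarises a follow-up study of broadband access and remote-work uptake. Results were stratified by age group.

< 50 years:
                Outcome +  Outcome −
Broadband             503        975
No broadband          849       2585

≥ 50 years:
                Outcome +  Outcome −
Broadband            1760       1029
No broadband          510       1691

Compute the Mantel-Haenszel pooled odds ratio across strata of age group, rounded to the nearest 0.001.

OR_MH = Σ(aᵢdᵢ/nᵢ) / Σ(bᵢcᵢ/nᵢ), where nᵢ is the stratum total.
Stratum 1 (< 50 years): n = 4912; a·d/n = 503·2585/4912 = 264.7099; b·c/n = 975·849/4912 = 168.5210
Stratum 2 (≥ 50 years): n = 4990; a·d/n = 1760·1691/4990 = 596.4248; b·c/n = 1029·510/4990 = 105.1683
OR_MH = (264.7099 + 596.4248) / (168.5210 + 105.1683) = 861.1347 / 273.6893 = 3.14640

3.146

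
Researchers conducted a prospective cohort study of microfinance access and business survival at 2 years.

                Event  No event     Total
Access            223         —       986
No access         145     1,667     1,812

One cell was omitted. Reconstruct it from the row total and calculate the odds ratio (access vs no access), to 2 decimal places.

3.36

The missing cell is in the exposed row: 986 − 223 = 763.
So a = 223, b = 763, c = 145, d = 1667.
OR = (a·d)/(b·c) = (223 × 1667) / (763 × 145) = 371741 / 110635 = 3.36007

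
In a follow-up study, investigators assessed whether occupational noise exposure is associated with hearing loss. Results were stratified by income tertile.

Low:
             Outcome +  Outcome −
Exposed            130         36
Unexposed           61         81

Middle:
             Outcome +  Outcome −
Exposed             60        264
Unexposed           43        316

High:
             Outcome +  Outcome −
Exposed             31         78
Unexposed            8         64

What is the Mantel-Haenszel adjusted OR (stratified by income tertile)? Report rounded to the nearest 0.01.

2.68

OR_MH = Σ(aᵢdᵢ/nᵢ) / Σ(bᵢcᵢ/nᵢ), where nᵢ is the stratum total.
Stratum 1 (Low): n = 308; a·d/n = 130·81/308 = 34.1883; b·c/n = 36·61/308 = 7.1299
Stratum 2 (Middle): n = 683; a·d/n = 60·316/683 = 27.7599; b·c/n = 264·43/683 = 16.6208
Stratum 3 (High): n = 181; a·d/n = 31·64/181 = 10.9613; b·c/n = 78·8/181 = 3.4475
OR_MH = (34.1883 + 27.7599 + 10.9613) / (7.1299 + 16.6208 + 3.4475) = 72.9095 / 27.1982 = 2.68068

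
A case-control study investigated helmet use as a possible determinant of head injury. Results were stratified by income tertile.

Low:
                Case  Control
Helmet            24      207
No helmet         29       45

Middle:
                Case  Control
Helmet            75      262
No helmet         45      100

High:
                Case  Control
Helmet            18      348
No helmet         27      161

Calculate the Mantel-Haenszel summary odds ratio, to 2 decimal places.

OR_MH = Σ(aᵢdᵢ/nᵢ) / Σ(bᵢcᵢ/nᵢ), where nᵢ is the stratum total.
Stratum 1 (Low): n = 305; a·d/n = 24·45/305 = 3.5410; b·c/n = 207·29/305 = 19.6820
Stratum 2 (Middle): n = 482; a·d/n = 75·100/482 = 15.5602; b·c/n = 262·45/482 = 24.4606
Stratum 3 (High): n = 554; a·d/n = 18·161/554 = 5.2310; b·c/n = 348·27/554 = 16.9603
OR_MH = (3.5410 + 15.5602 + 5.2310) / (19.6820 + 24.4606 + 16.9603) = 24.3322 / 61.1028 = 0.39822

0.40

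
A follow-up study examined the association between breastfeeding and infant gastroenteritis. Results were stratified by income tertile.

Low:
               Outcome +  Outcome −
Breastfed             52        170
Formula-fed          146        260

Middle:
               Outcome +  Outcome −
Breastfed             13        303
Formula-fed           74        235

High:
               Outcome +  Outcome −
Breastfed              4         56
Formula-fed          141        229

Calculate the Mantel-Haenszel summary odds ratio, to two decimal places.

0.30

OR_MH = Σ(aᵢdᵢ/nᵢ) / Σ(bᵢcᵢ/nᵢ), where nᵢ is the stratum total.
Stratum 1 (Low): n = 628; a·d/n = 52·260/628 = 21.5287; b·c/n = 170·146/628 = 39.5223
Stratum 2 (Middle): n = 625; a·d/n = 13·235/625 = 4.8880; b·c/n = 303·74/625 = 35.8752
Stratum 3 (High): n = 430; a·d/n = 4·229/430 = 2.1302; b·c/n = 56·141/430 = 18.3628
OR_MH = (21.5287 + 4.8880 + 2.1302) / (39.5223 + 35.8752 + 18.3628) = 28.5469 / 93.7603 = 0.30447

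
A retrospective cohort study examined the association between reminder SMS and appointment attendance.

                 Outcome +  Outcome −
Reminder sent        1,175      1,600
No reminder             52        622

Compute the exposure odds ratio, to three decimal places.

Cells: a = 1175, b = 1600, c = 52, d = 622.
OR = (a·d)/(b·c) = (1175 × 622) / (1600 × 52) = 730850 / 83200 = 8.78425
The odds of appointment attendance are about 8.78 times as high in the reminder sent group.

8.784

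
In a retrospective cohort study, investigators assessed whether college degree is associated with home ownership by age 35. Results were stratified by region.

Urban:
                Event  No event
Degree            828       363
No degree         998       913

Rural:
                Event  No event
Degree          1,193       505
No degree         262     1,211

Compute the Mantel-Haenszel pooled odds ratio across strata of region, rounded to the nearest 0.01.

4.41

OR_MH = Σ(aᵢdᵢ/nᵢ) / Σ(bᵢcᵢ/nᵢ), where nᵢ is the stratum total.
Stratum 1 (Urban): n = 3102; a·d/n = 828·913/3102 = 243.7021; b·c/n = 363·998/3102 = 116.7872
Stratum 2 (Rural): n = 3171; a·d/n = 1193·1211/3171 = 455.6049; b·c/n = 505·262/3171 = 41.7250
OR_MH = (243.7021 + 455.6049) / (116.7872 + 41.7250) = 699.3070 / 158.5122 = 4.41169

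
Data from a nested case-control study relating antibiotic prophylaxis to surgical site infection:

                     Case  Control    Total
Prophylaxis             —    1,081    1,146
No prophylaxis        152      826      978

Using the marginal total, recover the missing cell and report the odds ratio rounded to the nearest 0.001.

The missing cell is in the exposed row: 1146 − 1081 = 65.
So a = 65, b = 1081, c = 152, d = 826.
OR = (a·d)/(b·c) = (65 × 826) / (1081 × 152) = 53690 / 164312 = 0.32676

0.327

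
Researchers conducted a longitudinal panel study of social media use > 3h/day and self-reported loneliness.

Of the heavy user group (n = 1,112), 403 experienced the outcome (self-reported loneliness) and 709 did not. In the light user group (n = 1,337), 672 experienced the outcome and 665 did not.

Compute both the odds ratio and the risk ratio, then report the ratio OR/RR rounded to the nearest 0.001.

0.780

From the description: a = 403, b = 709, c = 672, d = 665.
OR = (403·665)/(709·672) = 267995/476448 = 0.56249
Risk in exposed = 403/1112 = 0.36241; risk in unexposed = 672/1337 = 0.50262; RR = 0.72105
OR/RR = 0.56249 / 0.72105 = 0.78010
The outcome is not rare, so the OR lies further from 1 than the RR.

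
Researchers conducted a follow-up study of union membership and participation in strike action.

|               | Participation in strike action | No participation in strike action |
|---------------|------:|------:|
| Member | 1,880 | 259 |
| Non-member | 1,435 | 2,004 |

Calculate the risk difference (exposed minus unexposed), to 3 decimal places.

Cells: a = 1880, b = 259, c = 1435, d = 2004.
Risk in exposed = 1880/2139 = 0.878915; risk in unexposed = 1435/3439 = 0.417272.
Risk difference = 0.878915 − 0.417272 = 0.461643

0.462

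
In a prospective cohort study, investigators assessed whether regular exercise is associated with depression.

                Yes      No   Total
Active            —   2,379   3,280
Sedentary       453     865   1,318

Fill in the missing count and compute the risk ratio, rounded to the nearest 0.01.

0.80

The missing cell is in the exposed row: 3280 − 2379 = 901.
So a = 901, b = 2379, c = 453, d = 865.
RR = [a/(a+b)] / [c/(c+d)] = (901/3280) / (453/1318) = 0.27470/0.34370 = 0.79922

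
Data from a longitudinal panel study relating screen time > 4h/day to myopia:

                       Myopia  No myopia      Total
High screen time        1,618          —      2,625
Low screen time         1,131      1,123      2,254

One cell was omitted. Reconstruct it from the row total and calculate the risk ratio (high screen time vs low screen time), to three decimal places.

The missing cell is in the exposed row: 2625 − 1618 = 1007.
So a = 1618, b = 1007, c = 1131, d = 1123.
RR = [a/(a+b)] / [c/(c+d)] = (1618/2625) / (1131/2254) = 0.61638/0.50177 = 1.22840

1.228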